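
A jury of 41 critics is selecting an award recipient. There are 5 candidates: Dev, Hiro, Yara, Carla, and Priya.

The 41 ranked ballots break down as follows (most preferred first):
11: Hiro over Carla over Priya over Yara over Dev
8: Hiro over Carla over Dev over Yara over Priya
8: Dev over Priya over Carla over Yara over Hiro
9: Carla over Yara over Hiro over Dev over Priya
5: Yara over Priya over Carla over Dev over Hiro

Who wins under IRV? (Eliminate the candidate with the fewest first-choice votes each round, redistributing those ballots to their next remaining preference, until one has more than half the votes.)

Carla

Round 1: Dev 8, Hiro 19, Yara 5, Carla 9, Priya 0. Priya eliminated.
Round 2: Dev 8, Hiro 19, Yara 5, Carla 9. Yara eliminated.
Round 3: Dev 8, Hiro 19, Carla 14. Dev eliminated.
Round 4: Hiro 19, Carla 22. Carla has a majority (≥21).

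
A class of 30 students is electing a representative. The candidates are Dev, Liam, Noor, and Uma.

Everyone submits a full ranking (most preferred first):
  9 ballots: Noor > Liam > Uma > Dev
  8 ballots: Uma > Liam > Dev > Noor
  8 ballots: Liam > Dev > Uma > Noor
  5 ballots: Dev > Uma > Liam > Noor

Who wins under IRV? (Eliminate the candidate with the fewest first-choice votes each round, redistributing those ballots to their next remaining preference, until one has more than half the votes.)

Uma

Round 1: Dev 5, Liam 8, Noor 9, Uma 8. Dev eliminated.
Round 2: Liam 8, Noor 9, Uma 13. Liam eliminated.
Round 3: Noor 9, Uma 21. Uma has a majority (≥16).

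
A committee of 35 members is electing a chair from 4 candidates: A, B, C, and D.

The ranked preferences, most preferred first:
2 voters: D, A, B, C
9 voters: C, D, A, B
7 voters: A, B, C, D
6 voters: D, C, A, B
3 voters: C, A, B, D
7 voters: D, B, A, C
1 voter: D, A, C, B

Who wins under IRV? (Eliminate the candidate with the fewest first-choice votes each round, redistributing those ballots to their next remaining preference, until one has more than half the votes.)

Round 1: A 7, B 0, C 12, D 16. B eliminated.
Round 2: A 7, C 12, D 16. A eliminated.
Round 3: C 19, D 16. C has a majority (≥18).

C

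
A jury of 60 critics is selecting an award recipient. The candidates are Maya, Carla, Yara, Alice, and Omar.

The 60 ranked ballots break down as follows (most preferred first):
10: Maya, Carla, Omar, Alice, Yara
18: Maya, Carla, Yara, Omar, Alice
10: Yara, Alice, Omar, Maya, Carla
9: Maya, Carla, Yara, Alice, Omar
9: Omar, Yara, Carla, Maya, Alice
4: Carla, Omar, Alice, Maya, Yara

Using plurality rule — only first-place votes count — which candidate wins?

Maya

First-place votes: Maya 37, Carla 4, Yara 10, Alice 0, Omar 9.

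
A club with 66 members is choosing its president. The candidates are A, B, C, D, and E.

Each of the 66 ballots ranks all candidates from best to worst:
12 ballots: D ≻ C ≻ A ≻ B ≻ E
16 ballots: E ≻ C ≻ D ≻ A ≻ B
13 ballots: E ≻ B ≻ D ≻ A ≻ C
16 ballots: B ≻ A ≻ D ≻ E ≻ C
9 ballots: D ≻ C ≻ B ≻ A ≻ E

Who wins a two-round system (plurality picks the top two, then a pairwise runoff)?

D

Round 1 first-place votes: A 0, B 16, C 0, D 21, E 29. E and D advance.
Runoff: E is ranked above D on 29 ballots, D above E on 37.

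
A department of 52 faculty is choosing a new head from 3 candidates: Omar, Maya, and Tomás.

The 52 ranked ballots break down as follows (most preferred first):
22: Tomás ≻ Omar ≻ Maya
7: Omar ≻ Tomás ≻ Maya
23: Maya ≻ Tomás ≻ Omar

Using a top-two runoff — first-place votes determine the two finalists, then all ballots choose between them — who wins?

Round 1 first-place votes: Omar 7, Maya 23, Tomás 22. Maya and Tomás advance.
Runoff: Maya is ranked above Tomás on 23 ballots, Tomás above Maya on 29.

Tomás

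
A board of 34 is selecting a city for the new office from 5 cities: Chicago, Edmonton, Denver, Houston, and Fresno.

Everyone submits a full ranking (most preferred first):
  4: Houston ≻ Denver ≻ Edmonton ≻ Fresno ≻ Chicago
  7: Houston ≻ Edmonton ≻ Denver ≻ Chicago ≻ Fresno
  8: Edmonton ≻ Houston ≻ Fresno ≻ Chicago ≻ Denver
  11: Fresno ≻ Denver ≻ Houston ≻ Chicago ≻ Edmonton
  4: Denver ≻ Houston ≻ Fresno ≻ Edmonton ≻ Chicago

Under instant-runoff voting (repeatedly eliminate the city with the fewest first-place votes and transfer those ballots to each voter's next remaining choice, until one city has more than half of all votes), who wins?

Round 1: Chicago 0, Edmonton 8, Denver 4, Houston 11, Fresno 11. Chicago eliminated.
Round 2: Edmonton 8, Denver 4, Houston 11, Fresno 11. Denver eliminated.
Round 3: Edmonton 8, Houston 15, Fresno 11. Edmonton eliminated.
Round 4: Houston 23, Fresno 11. Houston has a majority (≥18).

Houston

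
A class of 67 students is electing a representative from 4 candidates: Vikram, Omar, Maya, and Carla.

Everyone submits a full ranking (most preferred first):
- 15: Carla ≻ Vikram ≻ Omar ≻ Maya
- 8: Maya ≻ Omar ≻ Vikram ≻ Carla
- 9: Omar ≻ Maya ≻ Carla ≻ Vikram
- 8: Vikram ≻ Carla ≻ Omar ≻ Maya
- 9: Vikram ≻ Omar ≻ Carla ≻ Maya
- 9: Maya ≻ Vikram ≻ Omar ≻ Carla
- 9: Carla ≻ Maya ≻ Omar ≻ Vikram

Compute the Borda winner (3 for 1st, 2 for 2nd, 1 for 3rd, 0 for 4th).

Vikram

Vikram: 15×2 + 8×1 + 9×0 + 8×3 + 9×3 + 9×2 + 9×0 = 107
Omar: 15×1 + 8×2 + 9×3 + 8×1 + 9×2 + 9×1 + 9×1 = 102
Maya: 15×0 + 8×3 + 9×2 + 8×0 + 9×0 + 9×3 + 9×2 = 87
Carla: 15×3 + 8×0 + 9×1 + 8×2 + 9×1 + 9×0 + 9×3 = 106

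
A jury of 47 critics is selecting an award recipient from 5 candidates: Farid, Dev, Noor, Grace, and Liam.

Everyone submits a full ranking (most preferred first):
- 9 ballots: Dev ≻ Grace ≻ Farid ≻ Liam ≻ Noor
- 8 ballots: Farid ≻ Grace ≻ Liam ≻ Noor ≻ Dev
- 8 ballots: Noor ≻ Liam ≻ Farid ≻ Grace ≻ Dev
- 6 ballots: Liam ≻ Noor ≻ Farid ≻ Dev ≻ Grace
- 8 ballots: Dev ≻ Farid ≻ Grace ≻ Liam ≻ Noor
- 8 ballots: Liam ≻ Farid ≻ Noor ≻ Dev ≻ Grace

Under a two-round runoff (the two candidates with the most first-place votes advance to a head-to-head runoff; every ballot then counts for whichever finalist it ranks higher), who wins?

Round 1 first-place votes: Farid 8, Dev 17, Noor 8, Grace 0, Liam 14. Dev and Liam advance.
Runoff: Dev is ranked above Liam on 17 ballots, Liam above Dev on 30.

Liam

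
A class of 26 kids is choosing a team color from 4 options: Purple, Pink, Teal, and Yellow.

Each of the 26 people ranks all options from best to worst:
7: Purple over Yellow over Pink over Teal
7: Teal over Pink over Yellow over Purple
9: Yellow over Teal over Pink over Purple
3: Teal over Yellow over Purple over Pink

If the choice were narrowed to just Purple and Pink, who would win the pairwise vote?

Pink

Purple is ranked above Pink on 10 ballots; Pink above Purple on 16.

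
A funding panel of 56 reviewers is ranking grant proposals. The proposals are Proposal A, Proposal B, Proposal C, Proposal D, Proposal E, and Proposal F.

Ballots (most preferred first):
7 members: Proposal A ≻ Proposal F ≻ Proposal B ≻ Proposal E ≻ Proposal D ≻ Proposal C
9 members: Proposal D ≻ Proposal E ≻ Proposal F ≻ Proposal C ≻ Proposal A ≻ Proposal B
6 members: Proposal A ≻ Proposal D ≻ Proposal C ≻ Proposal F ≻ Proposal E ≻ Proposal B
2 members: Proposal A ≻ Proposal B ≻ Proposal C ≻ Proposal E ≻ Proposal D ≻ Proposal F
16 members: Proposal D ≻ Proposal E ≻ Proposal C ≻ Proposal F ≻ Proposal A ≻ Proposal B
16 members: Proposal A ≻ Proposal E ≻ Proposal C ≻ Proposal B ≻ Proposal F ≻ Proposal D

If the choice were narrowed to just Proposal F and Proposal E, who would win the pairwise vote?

Proposal F is ranked above Proposal E on 13 ballots; Proposal E above Proposal F on 43.

Proposal E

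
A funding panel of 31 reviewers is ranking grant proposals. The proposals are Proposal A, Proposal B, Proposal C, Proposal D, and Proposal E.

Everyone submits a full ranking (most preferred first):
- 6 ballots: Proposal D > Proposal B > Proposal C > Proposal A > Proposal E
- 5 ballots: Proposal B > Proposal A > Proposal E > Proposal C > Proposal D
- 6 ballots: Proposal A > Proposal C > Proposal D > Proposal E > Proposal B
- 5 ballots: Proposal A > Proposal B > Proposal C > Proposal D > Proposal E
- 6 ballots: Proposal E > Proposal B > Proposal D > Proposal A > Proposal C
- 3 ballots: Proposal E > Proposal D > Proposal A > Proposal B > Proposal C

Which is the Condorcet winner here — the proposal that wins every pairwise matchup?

Proposal B

Proposal B vs Proposal A: 17–14
Proposal B vs Proposal C: 25–6
Proposal B vs Proposal D: 16–15
Proposal B vs Proposal E: 16–15
Proposal B beats every other proposal.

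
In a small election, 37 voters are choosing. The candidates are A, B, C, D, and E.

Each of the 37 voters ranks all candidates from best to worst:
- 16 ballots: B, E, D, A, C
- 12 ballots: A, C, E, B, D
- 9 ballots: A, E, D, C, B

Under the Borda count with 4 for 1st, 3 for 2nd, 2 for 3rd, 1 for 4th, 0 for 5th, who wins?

A: 16×1 + 12×4 + 9×4 = 100
B: 16×4 + 12×1 + 9×0 = 76
C: 16×0 + 12×3 + 9×1 = 45
D: 16×2 + 12×0 + 9×2 = 50
E: 16×3 + 12×2 + 9×3 = 99

A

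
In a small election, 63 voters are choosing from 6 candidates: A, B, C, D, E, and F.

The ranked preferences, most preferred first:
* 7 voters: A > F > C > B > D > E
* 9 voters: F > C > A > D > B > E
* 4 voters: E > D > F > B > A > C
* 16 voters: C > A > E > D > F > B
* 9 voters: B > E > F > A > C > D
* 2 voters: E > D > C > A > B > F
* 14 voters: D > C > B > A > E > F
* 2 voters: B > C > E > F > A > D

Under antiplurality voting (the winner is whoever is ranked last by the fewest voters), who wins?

Last-place votes: A 0, B 16, C 4, D 11, E 16, F 16.

A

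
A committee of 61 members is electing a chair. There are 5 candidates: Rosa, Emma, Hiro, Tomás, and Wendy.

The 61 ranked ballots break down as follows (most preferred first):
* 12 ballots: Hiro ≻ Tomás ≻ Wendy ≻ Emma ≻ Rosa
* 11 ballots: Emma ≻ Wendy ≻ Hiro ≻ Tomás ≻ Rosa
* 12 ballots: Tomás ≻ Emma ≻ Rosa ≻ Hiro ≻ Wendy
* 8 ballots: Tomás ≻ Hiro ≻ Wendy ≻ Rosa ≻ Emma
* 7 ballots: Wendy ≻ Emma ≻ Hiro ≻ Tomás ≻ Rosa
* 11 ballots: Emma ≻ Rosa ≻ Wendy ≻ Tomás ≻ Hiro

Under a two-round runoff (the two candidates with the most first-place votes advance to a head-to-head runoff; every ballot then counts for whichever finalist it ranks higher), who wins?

Tomás

Round 1 first-place votes: Rosa 0, Emma 22, Hiro 12, Tomás 20, Wendy 7. Emma and Tomás advance.
Runoff: Emma is ranked above Tomás on 29 ballots, Tomás above Emma on 32.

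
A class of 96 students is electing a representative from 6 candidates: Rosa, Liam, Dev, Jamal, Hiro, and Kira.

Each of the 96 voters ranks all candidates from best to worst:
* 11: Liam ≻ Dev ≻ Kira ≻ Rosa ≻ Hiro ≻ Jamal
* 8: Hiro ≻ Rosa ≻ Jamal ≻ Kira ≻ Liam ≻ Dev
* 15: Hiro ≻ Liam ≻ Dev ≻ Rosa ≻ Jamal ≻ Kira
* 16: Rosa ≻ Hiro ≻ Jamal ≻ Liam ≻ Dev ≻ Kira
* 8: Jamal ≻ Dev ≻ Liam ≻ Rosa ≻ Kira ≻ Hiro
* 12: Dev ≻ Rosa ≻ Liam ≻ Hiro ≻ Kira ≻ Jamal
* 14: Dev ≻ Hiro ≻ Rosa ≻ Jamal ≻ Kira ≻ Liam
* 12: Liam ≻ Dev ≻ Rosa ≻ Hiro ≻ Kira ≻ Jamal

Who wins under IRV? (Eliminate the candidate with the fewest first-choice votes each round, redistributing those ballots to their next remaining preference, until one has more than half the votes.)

Round 1: Rosa 16, Liam 23, Dev 26, Jamal 8, Hiro 23, Kira 0. Kira eliminated.
Round 2: Rosa 16, Liam 23, Dev 26, Jamal 8, Hiro 23. Jamal eliminated.
Round 3: Rosa 16, Liam 23, Dev 34, Hiro 23. Rosa eliminated.
Round 4: Liam 23, Dev 34, Hiro 39. Liam eliminated.
Round 5: Dev 57, Hiro 39. Dev has a majority (≥49).

Dev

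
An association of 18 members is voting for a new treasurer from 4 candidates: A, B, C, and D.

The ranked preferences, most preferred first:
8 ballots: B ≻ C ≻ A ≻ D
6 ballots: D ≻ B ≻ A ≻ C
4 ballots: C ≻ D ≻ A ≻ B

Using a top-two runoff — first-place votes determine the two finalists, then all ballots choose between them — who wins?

D

Round 1 first-place votes: A 0, B 8, C 4, D 6. B and D advance.
Runoff: B is ranked above D on 8 ballots, D above B on 10.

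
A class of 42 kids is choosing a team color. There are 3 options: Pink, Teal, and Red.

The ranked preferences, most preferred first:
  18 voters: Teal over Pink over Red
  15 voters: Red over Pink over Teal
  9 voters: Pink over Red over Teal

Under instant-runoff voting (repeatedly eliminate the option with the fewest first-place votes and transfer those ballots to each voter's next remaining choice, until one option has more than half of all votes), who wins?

Round 1: Pink 9, Teal 18, Red 15. Pink eliminated.
Round 2: Teal 18, Red 24. Red has a majority (≥22).

Red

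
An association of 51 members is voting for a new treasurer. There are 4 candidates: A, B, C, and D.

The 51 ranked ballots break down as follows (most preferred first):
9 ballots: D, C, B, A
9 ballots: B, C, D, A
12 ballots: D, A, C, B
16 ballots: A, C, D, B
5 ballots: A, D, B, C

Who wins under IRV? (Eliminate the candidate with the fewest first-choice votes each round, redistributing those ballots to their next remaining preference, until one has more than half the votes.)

D

Round 1: A 21, B 9, C 0, D 21. C eliminated.
Round 2: A 21, B 9, D 21. B eliminated.
Round 3: A 21, D 30. D has a majority (≥26).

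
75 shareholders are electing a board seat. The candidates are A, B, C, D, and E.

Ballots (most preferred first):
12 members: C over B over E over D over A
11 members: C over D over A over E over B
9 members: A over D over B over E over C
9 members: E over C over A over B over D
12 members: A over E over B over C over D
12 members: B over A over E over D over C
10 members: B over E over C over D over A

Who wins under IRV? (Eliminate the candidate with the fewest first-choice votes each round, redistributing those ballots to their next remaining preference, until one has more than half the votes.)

B

Round 1: A 21, B 22, C 23, D 0, E 9. D eliminated.
Round 2: A 21, B 22, C 23, E 9. E eliminated.
Round 3: A 21, B 22, C 32. A eliminated.
Round 4: B 43, C 32. B has a majority (≥38).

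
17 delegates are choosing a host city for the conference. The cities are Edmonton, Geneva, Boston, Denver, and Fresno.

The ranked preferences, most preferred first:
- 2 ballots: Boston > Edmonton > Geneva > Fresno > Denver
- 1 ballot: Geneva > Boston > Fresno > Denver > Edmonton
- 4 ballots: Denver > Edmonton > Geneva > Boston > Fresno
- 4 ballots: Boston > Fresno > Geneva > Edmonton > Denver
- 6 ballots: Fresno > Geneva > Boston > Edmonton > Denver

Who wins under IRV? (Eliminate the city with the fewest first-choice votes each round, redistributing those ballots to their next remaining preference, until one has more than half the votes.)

Round 1: Edmonton 0, Geneva 1, Boston 6, Denver 4, Fresno 6. Edmonton eliminated.
Round 2: Geneva 1, Boston 6, Denver 4, Fresno 6. Geneva eliminated.
Round 3: Boston 7, Denver 4, Fresno 6. Denver eliminated.
Round 4: Boston 11, Fresno 6. Boston has a majority (≥9).

Boston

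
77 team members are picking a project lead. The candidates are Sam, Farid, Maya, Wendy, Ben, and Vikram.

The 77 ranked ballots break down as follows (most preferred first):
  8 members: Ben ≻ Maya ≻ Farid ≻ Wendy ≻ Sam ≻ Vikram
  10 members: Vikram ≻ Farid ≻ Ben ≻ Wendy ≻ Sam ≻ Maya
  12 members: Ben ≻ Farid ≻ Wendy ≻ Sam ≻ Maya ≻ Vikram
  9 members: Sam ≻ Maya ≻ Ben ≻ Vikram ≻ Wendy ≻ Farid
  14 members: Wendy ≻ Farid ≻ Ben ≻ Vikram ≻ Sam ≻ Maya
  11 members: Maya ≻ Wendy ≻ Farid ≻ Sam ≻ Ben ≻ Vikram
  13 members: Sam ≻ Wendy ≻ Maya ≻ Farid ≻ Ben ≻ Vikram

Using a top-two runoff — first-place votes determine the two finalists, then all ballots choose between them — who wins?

Round 1 first-place votes: Sam 22, Farid 0, Maya 11, Wendy 14, Ben 20, Vikram 10. Sam and Ben advance.
Runoff: Sam is ranked above Ben on 33 ballots, Ben above Sam on 44.

Ben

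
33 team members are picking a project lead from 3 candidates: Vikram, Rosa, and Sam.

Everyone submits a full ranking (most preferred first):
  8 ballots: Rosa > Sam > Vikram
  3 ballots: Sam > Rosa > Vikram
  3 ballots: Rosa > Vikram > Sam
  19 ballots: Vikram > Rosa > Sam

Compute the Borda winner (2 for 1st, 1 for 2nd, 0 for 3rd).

Vikram: 8×0 + 3×0 + 3×1 + 19×2 = 41
Rosa: 8×2 + 3×1 + 3×2 + 19×1 = 44
Sam: 8×1 + 3×2 + 3×0 + 19×0 = 14

Rosa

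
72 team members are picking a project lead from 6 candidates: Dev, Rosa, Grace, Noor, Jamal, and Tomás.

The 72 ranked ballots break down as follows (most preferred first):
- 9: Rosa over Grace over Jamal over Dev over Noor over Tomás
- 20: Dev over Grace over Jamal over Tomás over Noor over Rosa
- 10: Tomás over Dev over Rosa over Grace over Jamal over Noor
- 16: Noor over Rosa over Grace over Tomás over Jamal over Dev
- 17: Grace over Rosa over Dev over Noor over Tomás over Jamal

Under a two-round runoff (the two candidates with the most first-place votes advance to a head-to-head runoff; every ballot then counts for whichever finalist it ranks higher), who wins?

Round 1 first-place votes: Dev 20, Rosa 9, Grace 17, Noor 16, Jamal 0, Tomás 10. Dev and Grace advance.
Runoff: Dev is ranked above Grace on 30 ballots, Grace above Dev on 42.

Grace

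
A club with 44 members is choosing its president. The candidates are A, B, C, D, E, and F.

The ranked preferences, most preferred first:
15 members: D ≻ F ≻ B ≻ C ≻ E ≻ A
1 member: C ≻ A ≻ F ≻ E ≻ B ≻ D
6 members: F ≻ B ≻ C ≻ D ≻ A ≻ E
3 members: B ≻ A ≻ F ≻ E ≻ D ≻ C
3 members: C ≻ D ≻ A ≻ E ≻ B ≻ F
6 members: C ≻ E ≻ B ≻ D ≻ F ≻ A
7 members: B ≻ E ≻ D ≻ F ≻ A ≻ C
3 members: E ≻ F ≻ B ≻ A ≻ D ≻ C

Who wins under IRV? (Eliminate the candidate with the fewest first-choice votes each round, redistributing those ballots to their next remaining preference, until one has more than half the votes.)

B

Round 1: A 0, B 10, C 10, D 15, E 3, F 6. A eliminated.
Round 2: B 10, C 10, D 15, E 3, F 6. E eliminated.
Round 3: B 10, C 10, D 15, F 9. F eliminated.
Round 4: B 19, C 10, D 15. C eliminated.
Round 5: B 26, D 18. B has a majority (≥23).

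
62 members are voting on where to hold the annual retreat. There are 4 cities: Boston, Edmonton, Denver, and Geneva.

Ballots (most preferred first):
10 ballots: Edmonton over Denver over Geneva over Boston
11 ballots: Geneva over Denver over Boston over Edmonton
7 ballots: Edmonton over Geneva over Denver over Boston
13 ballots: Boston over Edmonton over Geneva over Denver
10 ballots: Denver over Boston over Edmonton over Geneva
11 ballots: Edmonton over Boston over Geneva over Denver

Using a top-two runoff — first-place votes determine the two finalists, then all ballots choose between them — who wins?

Round 1 first-place votes: Boston 13, Edmonton 28, Denver 10, Geneva 11. Edmonton and Boston advance.
Runoff: Edmonton is ranked above Boston on 28 ballots, Boston above Edmonton on 34.

Boston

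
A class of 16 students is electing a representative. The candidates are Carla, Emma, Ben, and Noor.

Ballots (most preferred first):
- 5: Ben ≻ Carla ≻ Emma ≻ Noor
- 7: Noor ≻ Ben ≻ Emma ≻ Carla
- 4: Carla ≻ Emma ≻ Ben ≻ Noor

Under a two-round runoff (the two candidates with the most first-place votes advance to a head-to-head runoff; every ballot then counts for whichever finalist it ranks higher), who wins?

Ben

Round 1 first-place votes: Carla 4, Emma 0, Ben 5, Noor 7. Noor and Ben advance.
Runoff: Noor is ranked above Ben on 7 ballots, Ben above Noor on 9.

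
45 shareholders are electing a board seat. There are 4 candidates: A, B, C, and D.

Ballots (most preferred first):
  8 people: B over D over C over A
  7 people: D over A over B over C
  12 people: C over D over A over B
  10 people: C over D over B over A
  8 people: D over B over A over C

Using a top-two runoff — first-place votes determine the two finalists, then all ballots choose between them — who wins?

D

Round 1 first-place votes: A 0, B 8, C 22, D 15. C and D advance.
Runoff: C is ranked above D on 22 ballots, D above C on 23.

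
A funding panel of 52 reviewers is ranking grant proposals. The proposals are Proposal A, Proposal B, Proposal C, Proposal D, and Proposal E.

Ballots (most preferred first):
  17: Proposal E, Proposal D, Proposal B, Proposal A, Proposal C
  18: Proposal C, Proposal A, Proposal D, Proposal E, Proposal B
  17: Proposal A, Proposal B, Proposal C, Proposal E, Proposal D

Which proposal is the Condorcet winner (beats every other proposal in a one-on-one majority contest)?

Proposal A

Proposal A vs Proposal B: 35–17
Proposal A vs Proposal C: 34–18
Proposal A vs Proposal D: 35–17
Proposal A vs Proposal E: 35–17
Proposal A beats every other proposal.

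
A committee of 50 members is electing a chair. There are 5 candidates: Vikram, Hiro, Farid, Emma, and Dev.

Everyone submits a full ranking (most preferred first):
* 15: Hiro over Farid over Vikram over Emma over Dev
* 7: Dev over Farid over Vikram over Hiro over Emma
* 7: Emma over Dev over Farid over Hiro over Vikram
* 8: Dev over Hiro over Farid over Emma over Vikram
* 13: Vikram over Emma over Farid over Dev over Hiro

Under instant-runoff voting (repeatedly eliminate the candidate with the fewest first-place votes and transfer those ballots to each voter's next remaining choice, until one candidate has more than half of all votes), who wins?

Dev

Round 1: Vikram 13, Hiro 15, Farid 0, Emma 7, Dev 15. Farid eliminated.
Round 2: Vikram 13, Hiro 15, Emma 7, Dev 15. Emma eliminated.
Round 3: Vikram 13, Hiro 15, Dev 22. Vikram eliminated.
Round 4: Hiro 15, Dev 35. Dev has a majority (≥26).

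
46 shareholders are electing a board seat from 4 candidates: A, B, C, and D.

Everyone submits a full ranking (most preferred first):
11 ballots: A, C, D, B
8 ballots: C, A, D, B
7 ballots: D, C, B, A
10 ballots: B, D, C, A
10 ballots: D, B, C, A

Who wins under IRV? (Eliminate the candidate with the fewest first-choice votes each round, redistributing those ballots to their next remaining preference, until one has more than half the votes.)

Round 1: A 11, B 10, C 8, D 17. C eliminated.
Round 2: A 19, B 10, D 17. B eliminated.
Round 3: A 19, D 27. D has a majority (≥24).

D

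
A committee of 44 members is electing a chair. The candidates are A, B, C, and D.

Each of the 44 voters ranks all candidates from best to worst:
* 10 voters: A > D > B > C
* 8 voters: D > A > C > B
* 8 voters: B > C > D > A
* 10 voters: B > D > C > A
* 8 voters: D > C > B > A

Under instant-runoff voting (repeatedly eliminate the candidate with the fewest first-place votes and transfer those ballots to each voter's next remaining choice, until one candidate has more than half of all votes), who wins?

D

Round 1: A 10, B 18, C 0, D 16. C eliminated.
Round 2: A 10, B 18, D 16. A eliminated.
Round 3: B 18, D 26. D has a majority (≥23).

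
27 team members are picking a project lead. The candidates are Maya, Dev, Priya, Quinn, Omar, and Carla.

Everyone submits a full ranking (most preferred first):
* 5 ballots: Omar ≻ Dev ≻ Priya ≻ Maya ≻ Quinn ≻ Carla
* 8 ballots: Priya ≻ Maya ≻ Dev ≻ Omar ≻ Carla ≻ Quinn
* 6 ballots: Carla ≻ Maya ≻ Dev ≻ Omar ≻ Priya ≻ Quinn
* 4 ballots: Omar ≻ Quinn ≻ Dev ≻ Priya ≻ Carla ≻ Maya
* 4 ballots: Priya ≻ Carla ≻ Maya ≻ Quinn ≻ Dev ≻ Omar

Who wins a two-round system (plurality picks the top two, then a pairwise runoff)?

Round 1 first-place votes: Maya 0, Dev 0, Priya 12, Quinn 0, Omar 9, Carla 6. Priya and Omar advance.
Runoff: Priya is ranked above Omar on 12 ballots, Omar above Priya on 15.

Omar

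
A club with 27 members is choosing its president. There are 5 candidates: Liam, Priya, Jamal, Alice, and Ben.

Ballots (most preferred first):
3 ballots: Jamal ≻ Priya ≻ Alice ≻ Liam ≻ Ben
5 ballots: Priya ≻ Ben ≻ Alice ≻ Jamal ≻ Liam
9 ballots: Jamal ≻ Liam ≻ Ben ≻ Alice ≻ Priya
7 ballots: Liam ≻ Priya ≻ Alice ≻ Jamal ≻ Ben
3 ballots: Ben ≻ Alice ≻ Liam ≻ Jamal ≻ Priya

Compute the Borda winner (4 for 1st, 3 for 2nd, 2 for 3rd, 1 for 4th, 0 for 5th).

Liam: 3×1 + 5×0 + 9×3 + 7×4 + 3×2 = 64
Priya: 3×3 + 5×4 + 9×0 + 7×3 + 3×0 = 50
Jamal: 3×4 + 5×1 + 9×4 + 7×1 + 3×1 = 63
Alice: 3×2 + 5×2 + 9×1 + 7×2 + 3×3 = 48
Ben: 3×0 + 5×3 + 9×2 + 7×0 + 3×4 = 45

Liam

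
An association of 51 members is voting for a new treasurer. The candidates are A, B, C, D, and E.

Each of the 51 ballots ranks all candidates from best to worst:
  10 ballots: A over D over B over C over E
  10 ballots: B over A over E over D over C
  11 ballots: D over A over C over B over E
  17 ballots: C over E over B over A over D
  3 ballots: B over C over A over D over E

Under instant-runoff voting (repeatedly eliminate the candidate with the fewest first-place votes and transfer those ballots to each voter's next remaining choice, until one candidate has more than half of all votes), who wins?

Round 1: A 10, B 13, C 17, D 11, E 0. E eliminated.
Round 2: A 10, B 13, C 17, D 11. A eliminated.
Round 3: B 13, C 17, D 21. B eliminated.
Round 4: C 20, D 31. D has a majority (≥26).

D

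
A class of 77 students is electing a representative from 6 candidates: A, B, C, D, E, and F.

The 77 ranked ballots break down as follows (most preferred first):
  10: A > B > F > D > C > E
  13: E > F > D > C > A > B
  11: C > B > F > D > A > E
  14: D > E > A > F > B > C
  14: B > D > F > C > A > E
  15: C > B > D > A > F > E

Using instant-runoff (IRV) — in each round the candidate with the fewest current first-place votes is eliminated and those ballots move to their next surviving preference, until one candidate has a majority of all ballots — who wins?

Round 1: A 10, B 14, C 26, D 14, E 13, F 0. F eliminated.
Round 2: A 10, B 14, C 26, D 14, E 13. A eliminated.
Round 3: B 24, C 26, D 14, E 13. E eliminated.
Round 4: B 24, C 26, D 27. B eliminated.
Round 5: C 26, D 51. D has a majority (≥39).

D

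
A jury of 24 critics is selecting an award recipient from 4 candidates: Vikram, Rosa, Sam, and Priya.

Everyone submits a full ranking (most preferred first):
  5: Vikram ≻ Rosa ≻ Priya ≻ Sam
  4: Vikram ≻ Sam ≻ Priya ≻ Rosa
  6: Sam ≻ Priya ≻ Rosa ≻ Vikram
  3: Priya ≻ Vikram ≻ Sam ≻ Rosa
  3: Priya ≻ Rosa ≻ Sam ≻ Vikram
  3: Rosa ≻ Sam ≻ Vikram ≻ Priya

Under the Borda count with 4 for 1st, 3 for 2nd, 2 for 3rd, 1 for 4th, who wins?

Priya

Vikram: 5×4 + 4×4 + 6×1 + 3×3 + 3×1 + 3×2 = 60
Rosa: 5×3 + 4×1 + 6×2 + 3×1 + 3×3 + 3×4 = 55
Sam: 5×1 + 4×3 + 6×4 + 3×2 + 3×2 + 3×3 = 62
Priya: 5×2 + 4×2 + 6×3 + 3×4 + 3×4 + 3×1 = 63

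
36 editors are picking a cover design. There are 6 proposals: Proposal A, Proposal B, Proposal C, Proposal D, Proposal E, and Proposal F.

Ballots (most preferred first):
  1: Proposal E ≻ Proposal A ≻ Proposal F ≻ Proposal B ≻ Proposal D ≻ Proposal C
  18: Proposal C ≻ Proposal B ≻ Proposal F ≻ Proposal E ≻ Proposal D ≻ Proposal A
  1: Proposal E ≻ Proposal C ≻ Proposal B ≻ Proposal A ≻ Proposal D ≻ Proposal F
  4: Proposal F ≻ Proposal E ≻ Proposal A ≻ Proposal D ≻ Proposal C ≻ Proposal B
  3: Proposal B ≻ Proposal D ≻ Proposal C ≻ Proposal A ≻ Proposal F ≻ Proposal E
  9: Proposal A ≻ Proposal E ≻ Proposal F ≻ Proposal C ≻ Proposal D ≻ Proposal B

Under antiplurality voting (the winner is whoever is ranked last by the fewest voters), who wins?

Last-place votes: Proposal A 18, Proposal B 13, Proposal C 1, Proposal D 0, Proposal E 3, Proposal F 1.

Proposal D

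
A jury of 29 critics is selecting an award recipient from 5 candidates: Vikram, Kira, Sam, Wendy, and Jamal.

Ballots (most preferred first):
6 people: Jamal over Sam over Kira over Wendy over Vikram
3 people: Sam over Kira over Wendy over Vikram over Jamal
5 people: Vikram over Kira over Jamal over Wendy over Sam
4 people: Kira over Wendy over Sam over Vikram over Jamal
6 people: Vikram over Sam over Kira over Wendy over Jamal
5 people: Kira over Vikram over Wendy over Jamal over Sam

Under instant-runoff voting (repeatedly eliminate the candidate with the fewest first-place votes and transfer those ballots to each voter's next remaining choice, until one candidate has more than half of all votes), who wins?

Round 1: Vikram 11, Kira 9, Sam 3, Wendy 0, Jamal 6. Wendy eliminated.
Round 2: Vikram 11, Kira 9, Sam 3, Jamal 6. Sam eliminated.
Round 3: Vikram 11, Kira 12, Jamal 6. Jamal eliminated.
Round 4: Vikram 11, Kira 18. Kira has a majority (≥15).

Kira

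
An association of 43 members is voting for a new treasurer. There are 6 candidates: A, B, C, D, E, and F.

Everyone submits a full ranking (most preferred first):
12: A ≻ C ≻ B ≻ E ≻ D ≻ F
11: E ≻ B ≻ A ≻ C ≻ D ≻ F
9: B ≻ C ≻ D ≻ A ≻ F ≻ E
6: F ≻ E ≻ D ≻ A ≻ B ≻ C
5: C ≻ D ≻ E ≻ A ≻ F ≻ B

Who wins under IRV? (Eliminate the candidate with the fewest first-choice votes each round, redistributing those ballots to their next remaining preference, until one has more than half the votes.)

E

Round 1: A 12, B 9, C 5, D 0, E 11, F 6. D eliminated.
Round 2: A 12, B 9, C 5, E 11, F 6. C eliminated.
Round 3: A 12, B 9, E 16, F 6. F eliminated.
Round 4: A 12, B 9, E 22. E has a majority (≥22).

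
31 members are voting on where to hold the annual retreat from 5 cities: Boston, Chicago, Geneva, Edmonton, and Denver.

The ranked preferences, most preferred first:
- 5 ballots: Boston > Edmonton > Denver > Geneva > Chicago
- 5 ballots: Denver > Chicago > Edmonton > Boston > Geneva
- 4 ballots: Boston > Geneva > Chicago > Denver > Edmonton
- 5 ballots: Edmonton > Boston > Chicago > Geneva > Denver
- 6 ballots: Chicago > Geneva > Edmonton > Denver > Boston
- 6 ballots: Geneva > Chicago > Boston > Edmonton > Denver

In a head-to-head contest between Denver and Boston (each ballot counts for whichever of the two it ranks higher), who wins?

Boston

Denver is ranked above Boston on 11 ballots; Boston above Denver on 20.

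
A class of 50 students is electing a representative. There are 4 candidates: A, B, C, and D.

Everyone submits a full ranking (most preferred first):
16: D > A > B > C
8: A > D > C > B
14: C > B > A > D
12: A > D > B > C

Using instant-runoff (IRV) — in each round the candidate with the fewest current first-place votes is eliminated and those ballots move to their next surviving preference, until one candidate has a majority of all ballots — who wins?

Round 1: A 20, B 0, C 14, D 16. B eliminated.
Round 2: A 20, C 14, D 16. C eliminated.
Round 3: A 34, D 16. A has a majority (≥26).

A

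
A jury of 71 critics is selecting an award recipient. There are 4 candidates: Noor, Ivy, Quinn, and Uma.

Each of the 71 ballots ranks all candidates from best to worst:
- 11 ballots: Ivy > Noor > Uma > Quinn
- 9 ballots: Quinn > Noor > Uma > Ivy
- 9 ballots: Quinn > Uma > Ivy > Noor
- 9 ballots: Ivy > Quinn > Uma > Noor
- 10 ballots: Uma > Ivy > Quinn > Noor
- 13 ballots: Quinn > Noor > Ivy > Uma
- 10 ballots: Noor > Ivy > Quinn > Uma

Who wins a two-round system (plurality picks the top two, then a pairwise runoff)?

Round 1 first-place votes: Noor 10, Ivy 20, Quinn 31, Uma 10. Quinn and Ivy advance.
Runoff: Quinn is ranked above Ivy on 31 ballots, Ivy above Quinn on 40.

Ivy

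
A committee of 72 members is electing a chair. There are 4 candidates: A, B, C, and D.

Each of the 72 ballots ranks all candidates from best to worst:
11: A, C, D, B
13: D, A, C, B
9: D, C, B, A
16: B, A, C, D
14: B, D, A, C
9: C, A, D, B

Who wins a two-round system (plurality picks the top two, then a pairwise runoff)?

D

Round 1 first-place votes: A 11, B 30, C 9, D 22. B and D advance.
Runoff: B is ranked above D on 30 ballots, D above B on 42.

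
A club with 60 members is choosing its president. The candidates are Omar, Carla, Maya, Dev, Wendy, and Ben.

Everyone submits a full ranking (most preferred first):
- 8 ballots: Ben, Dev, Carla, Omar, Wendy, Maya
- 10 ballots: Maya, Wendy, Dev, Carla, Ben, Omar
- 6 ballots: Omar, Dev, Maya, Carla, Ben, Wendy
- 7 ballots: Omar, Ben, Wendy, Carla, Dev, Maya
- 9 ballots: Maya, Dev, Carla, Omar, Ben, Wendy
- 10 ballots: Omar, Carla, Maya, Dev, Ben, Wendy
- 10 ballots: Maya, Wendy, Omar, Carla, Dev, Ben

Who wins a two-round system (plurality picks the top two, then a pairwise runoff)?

Omar

Round 1 first-place votes: Omar 23, Carla 0, Maya 29, Dev 0, Wendy 0, Ben 8. Maya and Omar advance.
Runoff: Maya is ranked above Omar on 29 ballots, Omar above Maya on 31.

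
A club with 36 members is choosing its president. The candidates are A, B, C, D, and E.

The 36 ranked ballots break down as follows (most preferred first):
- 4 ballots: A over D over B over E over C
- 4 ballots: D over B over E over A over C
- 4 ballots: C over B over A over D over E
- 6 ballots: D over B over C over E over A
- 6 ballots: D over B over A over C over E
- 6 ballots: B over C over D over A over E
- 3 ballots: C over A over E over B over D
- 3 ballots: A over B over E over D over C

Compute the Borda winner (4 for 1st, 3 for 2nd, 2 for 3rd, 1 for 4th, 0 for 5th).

A: 4×4 + 4×1 + 4×2 + 6×0 + 6×2 + 6×1 + 3×3 + 3×4 = 67
B: 4×2 + 4×3 + 4×3 + 6×3 + 6×3 + 6×4 + 3×1 + 3×3 = 104
C: 4×0 + 4×0 + 4×4 + 6×2 + 6×1 + 6×3 + 3×4 + 3×0 = 64
D: 4×3 + 4×4 + 4×1 + 6×4 + 6×4 + 6×2 + 3×0 + 3×1 = 95
E: 4×1 + 4×2 + 4×0 + 6×1 + 6×0 + 6×0 + 3×2 + 3×2 = 30

B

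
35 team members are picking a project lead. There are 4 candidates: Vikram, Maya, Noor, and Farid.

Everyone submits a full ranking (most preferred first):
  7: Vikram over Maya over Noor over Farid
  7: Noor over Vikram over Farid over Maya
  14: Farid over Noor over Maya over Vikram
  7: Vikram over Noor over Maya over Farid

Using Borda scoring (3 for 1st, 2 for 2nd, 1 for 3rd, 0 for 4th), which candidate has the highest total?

Vikram: 7×3 + 7×2 + 14×0 + 7×3 = 56
Maya: 7×2 + 7×0 + 14×1 + 7×1 = 35
Noor: 7×1 + 7×3 + 14×2 + 7×2 = 70
Farid: 7×0 + 7×1 + 14×3 + 7×0 = 49

Noor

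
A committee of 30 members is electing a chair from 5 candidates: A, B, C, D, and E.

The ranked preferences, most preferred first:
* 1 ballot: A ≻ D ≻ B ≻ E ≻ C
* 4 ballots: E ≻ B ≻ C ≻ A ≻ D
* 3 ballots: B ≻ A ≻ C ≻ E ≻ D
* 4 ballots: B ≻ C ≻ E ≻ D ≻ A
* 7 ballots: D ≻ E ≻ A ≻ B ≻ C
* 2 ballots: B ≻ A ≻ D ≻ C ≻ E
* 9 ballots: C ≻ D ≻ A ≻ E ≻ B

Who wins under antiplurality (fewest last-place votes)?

E

Last-place votes: A 4, B 9, C 8, D 7, E 2.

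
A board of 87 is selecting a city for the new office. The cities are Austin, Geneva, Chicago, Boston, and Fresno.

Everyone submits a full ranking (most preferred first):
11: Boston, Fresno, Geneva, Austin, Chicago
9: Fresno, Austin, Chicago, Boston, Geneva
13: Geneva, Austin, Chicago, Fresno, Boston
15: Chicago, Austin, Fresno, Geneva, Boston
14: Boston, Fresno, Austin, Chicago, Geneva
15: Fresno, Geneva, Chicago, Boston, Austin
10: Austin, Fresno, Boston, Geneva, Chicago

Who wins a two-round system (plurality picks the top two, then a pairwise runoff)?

Round 1 first-place votes: Austin 10, Geneva 13, Chicago 15, Boston 25, Fresno 24. Boston and Fresno advance.
Runoff: Boston is ranked above Fresno on 25 ballots, Fresno above Boston on 62.

Fresno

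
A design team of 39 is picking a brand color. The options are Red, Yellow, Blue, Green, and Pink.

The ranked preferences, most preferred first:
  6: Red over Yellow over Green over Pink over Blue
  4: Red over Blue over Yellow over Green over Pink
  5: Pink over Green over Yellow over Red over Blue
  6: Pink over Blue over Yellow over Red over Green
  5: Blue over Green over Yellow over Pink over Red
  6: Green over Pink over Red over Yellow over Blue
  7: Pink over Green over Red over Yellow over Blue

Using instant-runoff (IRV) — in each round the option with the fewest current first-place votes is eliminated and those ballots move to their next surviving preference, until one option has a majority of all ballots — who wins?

Green

Round 1: Red 10, Yellow 0, Blue 5, Green 6, Pink 18. Yellow eliminated.
Round 2: Red 10, Blue 5, Green 6, Pink 18. Blue eliminated.
Round 3: Red 10, Green 11, Pink 18. Red eliminated.
Round 4: Green 21, Pink 18. Green has a majority (≥20).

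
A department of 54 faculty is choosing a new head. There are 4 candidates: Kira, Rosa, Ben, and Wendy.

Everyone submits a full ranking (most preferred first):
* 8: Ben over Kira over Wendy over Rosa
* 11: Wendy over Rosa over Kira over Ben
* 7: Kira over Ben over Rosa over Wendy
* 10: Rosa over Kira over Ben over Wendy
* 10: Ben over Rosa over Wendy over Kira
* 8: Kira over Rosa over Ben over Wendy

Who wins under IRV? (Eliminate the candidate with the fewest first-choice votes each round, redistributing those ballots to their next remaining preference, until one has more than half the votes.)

Kira

Round 1: Kira 15, Rosa 10, Ben 18, Wendy 11. Rosa eliminated.
Round 2: Kira 25, Ben 18, Wendy 11. Wendy eliminated.
Round 3: Kira 36, Ben 18. Kira has a majority (≥28).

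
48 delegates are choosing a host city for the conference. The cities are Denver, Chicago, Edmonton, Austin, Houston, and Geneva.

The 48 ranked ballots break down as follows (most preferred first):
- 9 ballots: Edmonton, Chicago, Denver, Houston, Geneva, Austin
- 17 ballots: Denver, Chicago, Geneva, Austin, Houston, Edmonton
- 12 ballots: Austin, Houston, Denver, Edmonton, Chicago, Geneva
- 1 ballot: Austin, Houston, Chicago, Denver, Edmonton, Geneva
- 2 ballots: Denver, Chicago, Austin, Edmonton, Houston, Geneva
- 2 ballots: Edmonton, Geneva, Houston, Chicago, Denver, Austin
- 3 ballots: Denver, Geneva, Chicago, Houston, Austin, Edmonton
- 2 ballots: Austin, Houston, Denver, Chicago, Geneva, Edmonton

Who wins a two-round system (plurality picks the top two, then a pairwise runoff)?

Denver

Round 1 first-place votes: Denver 22, Chicago 0, Edmonton 11, Austin 15, Houston 0, Geneva 0. Denver and Austin advance.
Runoff: Denver is ranked above Austin on 33 ballots, Austin above Denver on 15.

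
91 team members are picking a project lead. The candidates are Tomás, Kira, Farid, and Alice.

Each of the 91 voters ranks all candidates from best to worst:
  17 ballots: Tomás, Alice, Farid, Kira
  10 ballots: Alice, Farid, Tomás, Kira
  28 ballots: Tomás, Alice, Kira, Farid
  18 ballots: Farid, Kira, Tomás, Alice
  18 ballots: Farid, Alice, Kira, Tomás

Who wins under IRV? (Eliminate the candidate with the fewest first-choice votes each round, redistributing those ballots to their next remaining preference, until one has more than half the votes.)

Farid

Round 1: Tomás 45, Kira 0, Farid 36, Alice 10. Kira eliminated.
Round 2: Tomás 45, Farid 36, Alice 10. Alice eliminated.
Round 3: Tomás 45, Farid 46. Farid has a majority (≥46).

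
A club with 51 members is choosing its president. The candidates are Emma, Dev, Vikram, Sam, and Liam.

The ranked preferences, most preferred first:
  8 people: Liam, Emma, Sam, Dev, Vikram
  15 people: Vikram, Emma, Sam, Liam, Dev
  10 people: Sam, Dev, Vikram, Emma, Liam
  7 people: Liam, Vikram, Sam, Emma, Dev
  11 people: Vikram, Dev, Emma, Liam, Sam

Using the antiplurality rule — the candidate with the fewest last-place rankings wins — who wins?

Last-place votes: Emma 0, Dev 22, Vikram 8, Sam 11, Liam 10.

Emma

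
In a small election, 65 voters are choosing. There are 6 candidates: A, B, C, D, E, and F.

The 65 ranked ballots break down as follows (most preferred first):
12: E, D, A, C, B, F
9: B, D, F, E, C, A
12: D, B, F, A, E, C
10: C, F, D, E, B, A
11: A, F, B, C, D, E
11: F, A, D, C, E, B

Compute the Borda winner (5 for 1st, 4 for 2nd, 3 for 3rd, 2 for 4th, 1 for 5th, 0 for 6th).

D

A: 12×3 + 9×0 + 12×2 + 10×0 + 11×5 + 11×4 = 159
B: 12×1 + 9×5 + 12×4 + 10×1 + 11×3 + 11×0 = 148
C: 12×2 + 9×1 + 12×0 + 10×5 + 11×2 + 11×2 = 127
D: 12×4 + 9×4 + 12×5 + 10×3 + 11×1 + 11×3 = 218
E: 12×5 + 9×2 + 12×1 + 10×2 + 11×0 + 11×1 = 121
F: 12×0 + 9×3 + 12×3 + 10×4 + 11×4 + 11×5 = 202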